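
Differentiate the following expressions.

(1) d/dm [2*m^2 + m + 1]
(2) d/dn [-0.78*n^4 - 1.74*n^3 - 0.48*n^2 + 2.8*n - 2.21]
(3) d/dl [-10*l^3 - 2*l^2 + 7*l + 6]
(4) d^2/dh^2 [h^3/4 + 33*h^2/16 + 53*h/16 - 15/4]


(1) = 4*m + 1
(2) = -3.12*n^3 - 5.22*n^2 - 0.96*n + 2.8
(3) = -30*l^2 - 4*l + 7
(4) = 3*h/2 + 33/8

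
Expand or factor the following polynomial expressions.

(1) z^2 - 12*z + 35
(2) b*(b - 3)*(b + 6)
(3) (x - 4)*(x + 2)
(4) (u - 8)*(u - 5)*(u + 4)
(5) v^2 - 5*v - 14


(1) = (z - 7)*(z - 5)
(2) = b^3 + 3*b^2 - 18*b
(3) = x^2 - 2*x - 8
(4) = u^3 - 9*u^2 - 12*u + 160
(5) = (v - 7)*(v + 2)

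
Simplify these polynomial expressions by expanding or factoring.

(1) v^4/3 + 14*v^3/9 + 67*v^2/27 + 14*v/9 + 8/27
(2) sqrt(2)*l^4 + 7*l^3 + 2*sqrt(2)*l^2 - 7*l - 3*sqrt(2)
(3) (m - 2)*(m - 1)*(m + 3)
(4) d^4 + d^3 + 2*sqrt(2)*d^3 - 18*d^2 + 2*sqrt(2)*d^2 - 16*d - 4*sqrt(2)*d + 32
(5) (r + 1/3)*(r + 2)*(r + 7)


(1) = (v/3 + 1/3)*(v + 1/3)*(v + 4/3)*(v + 2)
(2) = (l - 1)*(l + 1)*(l + 3*sqrt(2))*(sqrt(2)*l + 1)
(3) = m^3 - 7*m + 6
(4) = (d - 1)*(d + 2)*(d - 2*sqrt(2))*(d + 4*sqrt(2))
(5) = r^3 + 28*r^2/3 + 17*r + 14/3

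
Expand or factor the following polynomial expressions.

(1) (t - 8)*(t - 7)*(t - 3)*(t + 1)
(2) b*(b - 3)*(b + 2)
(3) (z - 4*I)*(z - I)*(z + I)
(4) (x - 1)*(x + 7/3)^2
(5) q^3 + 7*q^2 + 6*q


(1) = t^4 - 17*t^3 + 83*t^2 - 67*t - 168
(2) = b^3 - b^2 - 6*b
(3) = z^3 - 4*I*z^2 + z - 4*I
(4) = x^3 + 11*x^2/3 + 7*x/9 - 49/9
(5) = q*(q + 1)*(q + 6)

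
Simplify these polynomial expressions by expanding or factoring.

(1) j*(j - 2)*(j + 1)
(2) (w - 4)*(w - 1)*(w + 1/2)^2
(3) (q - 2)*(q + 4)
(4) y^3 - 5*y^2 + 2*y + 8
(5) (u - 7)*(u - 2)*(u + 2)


(1) = j^3 - j^2 - 2*j
(2) = w^4 - 4*w^3 - 3*w^2/4 + 11*w/4 + 1
(3) = q^2 + 2*q - 8
(4) = (y - 4)*(y - 2)*(y + 1)
(5) = u^3 - 7*u^2 - 4*u + 28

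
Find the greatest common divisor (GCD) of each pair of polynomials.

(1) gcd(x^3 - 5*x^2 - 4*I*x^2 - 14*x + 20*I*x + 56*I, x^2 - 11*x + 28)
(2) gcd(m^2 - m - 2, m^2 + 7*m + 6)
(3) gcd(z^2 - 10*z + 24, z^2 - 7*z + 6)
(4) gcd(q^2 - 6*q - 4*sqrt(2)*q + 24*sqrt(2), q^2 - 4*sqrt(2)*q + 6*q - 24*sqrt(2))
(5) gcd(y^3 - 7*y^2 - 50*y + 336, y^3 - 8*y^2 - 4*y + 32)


(1) = gcd((x - 7)*(x + 2)*(x - 4*I), (x - 7)*(x - 4)) = x - 7
(2) = m + 1
(3) = gcd((z - 6)*(z - 4), (z - 6)*(z - 1)) = z - 6
(4) = q - 4*sqrt(2)
(5) = y - 8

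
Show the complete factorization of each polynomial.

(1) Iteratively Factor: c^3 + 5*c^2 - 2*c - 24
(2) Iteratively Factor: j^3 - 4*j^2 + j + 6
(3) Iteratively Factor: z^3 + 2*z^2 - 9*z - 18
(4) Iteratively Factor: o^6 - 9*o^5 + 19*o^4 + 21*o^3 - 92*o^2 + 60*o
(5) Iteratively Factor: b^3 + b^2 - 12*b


(1) = (c + 4)*(c^2 + c - 6) = (c + 3)*(c + 4)*(c - 2)
(2) = (j - 3)*(j^2 - j - 2) = (j - 3)*(j + 1)*(j - 2)
(3) = (z - 3)*(z^2 + 5*z + 6) = (z - 3)*(z + 3)*(z + 2)
(4) = (o - 3)*(o^5 - 6*o^4 + o^3 + 24*o^2 - 20*o) = (o - 3)*(o - 1)*(o^4 - 5*o^3 - 4*o^2 + 20*o) = (o - 3)*(o - 2)*(o - 1)*(o^3 - 3*o^2 - 10*o) = (o - 3)*(o - 2)*(o - 1)*(o + 2)*(o^2 - 5*o) = o*(o - 3)*(o - 2)*(o - 1)*(o + 2)*(o - 5)
(5) = (b + 4)*(b^2 - 3*b) = (b - 3)*(b + 4)*(b)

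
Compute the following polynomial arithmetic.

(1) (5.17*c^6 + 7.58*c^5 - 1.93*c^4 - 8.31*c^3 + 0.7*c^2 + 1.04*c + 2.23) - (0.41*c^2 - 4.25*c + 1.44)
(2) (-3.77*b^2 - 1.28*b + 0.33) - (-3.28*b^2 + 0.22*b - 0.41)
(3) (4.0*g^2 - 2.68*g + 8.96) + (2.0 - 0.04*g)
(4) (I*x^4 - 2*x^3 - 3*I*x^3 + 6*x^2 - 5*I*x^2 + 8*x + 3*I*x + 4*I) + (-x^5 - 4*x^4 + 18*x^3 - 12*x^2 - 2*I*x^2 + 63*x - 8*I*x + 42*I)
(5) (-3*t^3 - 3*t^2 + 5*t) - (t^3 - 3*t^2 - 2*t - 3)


(1) = 5.17*c^6 + 7.58*c^5 - 1.93*c^4 - 8.31*c^3 + 0.29*c^2 + 5.29*c + 0.79
(2) = -0.49*b^2 - 1.5*b + 0.74
(3) = 4.0*g^2 - 2.72*g + 10.96
(4) = -x^5 - 4*x^4 + I*x^4 + 16*x^3 - 3*I*x^3 - 6*x^2 - 7*I*x^2 + 71*x - 5*I*x + 46*I
(5) = -4*t^3 + 7*t + 3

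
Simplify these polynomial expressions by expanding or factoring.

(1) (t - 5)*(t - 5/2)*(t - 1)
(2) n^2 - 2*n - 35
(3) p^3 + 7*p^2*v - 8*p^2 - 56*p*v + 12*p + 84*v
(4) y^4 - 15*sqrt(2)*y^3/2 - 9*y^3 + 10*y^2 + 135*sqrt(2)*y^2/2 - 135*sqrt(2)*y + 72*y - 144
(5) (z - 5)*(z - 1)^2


(1) = t^3 - 17*t^2/2 + 20*t - 25/2
(2) = (n - 7)*(n + 5)
(3) = (p - 6)*(p - 2)*(p + 7*v)
(4) = (y - 6)*(y - 3)*(y - 8*sqrt(2))*(y + sqrt(2)/2)
(5) = z^3 - 7*z^2 + 11*z - 5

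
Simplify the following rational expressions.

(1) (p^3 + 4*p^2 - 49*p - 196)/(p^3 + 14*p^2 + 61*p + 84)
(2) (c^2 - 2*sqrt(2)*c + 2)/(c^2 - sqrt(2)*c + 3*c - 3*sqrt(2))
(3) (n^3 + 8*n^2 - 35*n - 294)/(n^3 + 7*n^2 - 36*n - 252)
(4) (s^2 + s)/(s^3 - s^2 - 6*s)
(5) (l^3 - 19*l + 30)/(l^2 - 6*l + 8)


(1) = (p - 7)/(p + 3)
(2) = (c - sqrt(2))/(c + 3)
(3) = (n + 7)/(n + 6)
(4) = (s + 1)/(s^2 - s - 6)
(5) = (l^2 + 2*l - 15)/(l - 4)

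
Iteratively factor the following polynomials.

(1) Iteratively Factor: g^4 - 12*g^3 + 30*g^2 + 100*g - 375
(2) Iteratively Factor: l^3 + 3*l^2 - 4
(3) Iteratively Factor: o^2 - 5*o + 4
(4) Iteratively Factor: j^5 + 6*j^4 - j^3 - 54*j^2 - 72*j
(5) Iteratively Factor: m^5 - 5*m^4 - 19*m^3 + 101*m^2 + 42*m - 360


(1) = (g - 5)*(g^3 - 7*g^2 - 5*g + 75) = (g - 5)^2*(g^2 - 2*g - 15) = (g - 5)^2*(g + 3)*(g - 5)
(2) = (l + 2)*(l^2 + l - 2) = (l + 2)^2*(l - 1)
(3) = (o - 4)*(o - 1)
(4) = (j + 2)*(j^4 + 4*j^3 - 9*j^2 - 36*j) = (j - 3)*(j + 2)*(j^3 + 7*j^2 + 12*j) = (j - 3)*(j + 2)*(j + 3)*(j^2 + 4*j) = (j - 3)*(j + 2)*(j + 3)*(j + 4)*(j)
(5) = (m - 3)*(m^4 - 2*m^3 - 25*m^2 + 26*m + 120) = (m - 5)*(m - 3)*(m^3 + 3*m^2 - 10*m - 24) = (m - 5)*(m - 3)^2*(m^2 + 6*m + 8) = (m - 5)*(m - 3)^2*(m + 4)*(m + 2)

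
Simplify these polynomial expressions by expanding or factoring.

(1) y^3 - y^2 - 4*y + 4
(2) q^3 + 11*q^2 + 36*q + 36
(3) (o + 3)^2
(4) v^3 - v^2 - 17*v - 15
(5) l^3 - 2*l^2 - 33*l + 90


(1) = (y - 2)*(y - 1)*(y + 2)
(2) = (q + 2)*(q + 3)*(q + 6)
(3) = o^2 + 6*o + 9
(4) = (v - 5)*(v + 1)*(v + 3)
(5) = (l - 5)*(l - 3)*(l + 6)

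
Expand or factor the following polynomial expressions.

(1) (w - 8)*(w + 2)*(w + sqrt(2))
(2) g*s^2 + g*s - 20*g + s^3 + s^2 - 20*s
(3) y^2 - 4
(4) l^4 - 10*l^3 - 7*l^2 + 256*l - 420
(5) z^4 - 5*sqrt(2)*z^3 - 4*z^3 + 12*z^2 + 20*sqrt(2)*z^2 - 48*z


(1) = w^3 - 6*w^2 + sqrt(2)*w^2 - 16*w - 6*sqrt(2)*w - 16*sqrt(2)
(2) = (g + s)*(s - 4)*(s + 5)
(3) = (y - 2)*(y + 2)
(4) = (l - 7)*(l - 6)*(l - 2)*(l + 5)
(5) = z*(z - 4)*(z - 3*sqrt(2))*(z - 2*sqrt(2))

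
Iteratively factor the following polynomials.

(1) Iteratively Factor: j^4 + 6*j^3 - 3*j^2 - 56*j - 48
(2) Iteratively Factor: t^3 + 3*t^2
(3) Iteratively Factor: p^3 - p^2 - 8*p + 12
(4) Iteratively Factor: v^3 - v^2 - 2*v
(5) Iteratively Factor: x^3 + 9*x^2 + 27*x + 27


(1) = (j - 3)*(j^3 + 9*j^2 + 24*j + 16) = (j - 3)*(j + 4)*(j^2 + 5*j + 4) = (j - 3)*(j + 1)*(j + 4)*(j + 4)
(2) = (t)*(t^2 + 3*t) = t*(t + 3)*(t)
(3) = (p - 2)*(p^2 + p - 6) = (p - 2)*(p + 3)*(p - 2)
(4) = (v)*(v^2 - v - 2) = v*(v - 2)*(v + 1)
(5) = (x + 3)*(x^2 + 6*x + 9) = (x + 3)^2*(x + 3)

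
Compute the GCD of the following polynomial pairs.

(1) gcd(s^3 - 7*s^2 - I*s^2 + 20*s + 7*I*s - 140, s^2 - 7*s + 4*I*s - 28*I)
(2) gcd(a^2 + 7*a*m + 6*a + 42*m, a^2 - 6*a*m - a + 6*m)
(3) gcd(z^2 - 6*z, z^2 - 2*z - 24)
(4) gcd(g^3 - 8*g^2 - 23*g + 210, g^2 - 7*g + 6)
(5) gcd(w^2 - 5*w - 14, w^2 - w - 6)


(1) = gcd((s - 7)*(s - 5*I)*(s + 4*I), (s - 7)*(s + 4*I)) = s^2 + s*(-7 + 4*I) - 28*I
(2) = 1
(3) = gcd(z*(z - 6), (z - 6)*(z + 4)) = z - 6
(4) = gcd((g - 7)*(g - 6)*(g + 5), (g - 6)*(g - 1)) = g - 6
(5) = w + 2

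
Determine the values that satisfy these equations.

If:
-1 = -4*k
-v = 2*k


Then:
k = 1/4
v = -1/2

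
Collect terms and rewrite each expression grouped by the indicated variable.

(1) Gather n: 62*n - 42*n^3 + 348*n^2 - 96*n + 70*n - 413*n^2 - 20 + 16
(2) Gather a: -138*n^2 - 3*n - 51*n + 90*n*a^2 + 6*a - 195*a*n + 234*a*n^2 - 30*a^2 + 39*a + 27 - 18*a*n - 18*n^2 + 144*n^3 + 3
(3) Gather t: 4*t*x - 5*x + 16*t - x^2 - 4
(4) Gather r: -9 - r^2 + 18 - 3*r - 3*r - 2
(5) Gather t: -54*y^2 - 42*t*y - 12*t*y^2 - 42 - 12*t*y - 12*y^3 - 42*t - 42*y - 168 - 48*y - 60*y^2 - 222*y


(1) = -42*n^3 - 65*n^2 + 36*n - 4
(2) = a^2*(90*n - 30) + a*(234*n^2 - 213*n + 45) + 144*n^3 - 156*n^2 - 54*n + 30
(3) = t*(4*x + 16) - x^2 - 5*x - 4
(4) = -r^2 - 6*r + 7
(5) = t*(-12*y^2 - 54*y - 42) - 12*y^3 - 114*y^2 - 312*y - 210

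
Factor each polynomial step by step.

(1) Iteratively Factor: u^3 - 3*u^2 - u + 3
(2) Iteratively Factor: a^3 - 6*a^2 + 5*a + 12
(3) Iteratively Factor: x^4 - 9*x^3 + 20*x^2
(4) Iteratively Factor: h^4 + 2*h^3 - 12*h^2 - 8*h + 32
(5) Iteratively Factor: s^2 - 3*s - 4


(1) = (u - 3)*(u^2 - 1) = (u - 3)*(u + 1)*(u - 1)
(2) = (a - 4)*(a^2 - 2*a - 3) = (a - 4)*(a - 3)*(a + 1)
(3) = (x - 5)*(x^3 - 4*x^2) = x*(x - 5)*(x^2 - 4*x) = x*(x - 5)*(x - 4)*(x)
(4) = (h + 2)*(h^3 - 12*h + 16) = (h + 2)*(h + 4)*(h^2 - 4*h + 4) = (h - 2)*(h + 2)*(h + 4)*(h - 2)
(5) = (s + 1)*(s - 4)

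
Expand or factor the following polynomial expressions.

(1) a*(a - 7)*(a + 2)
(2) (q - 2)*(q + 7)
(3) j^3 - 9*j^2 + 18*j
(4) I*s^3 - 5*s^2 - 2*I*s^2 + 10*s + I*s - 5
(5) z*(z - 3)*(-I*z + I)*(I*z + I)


(1) = a^3 - 5*a^2 - 14*a
(2) = q^2 + 5*q - 14
(3) = j*(j - 6)*(j - 3)
(4) = (s - 1)*(s + 5*I)*(I*s - I)
(5) = z^4 - 3*z^3 - z^2 + 3*z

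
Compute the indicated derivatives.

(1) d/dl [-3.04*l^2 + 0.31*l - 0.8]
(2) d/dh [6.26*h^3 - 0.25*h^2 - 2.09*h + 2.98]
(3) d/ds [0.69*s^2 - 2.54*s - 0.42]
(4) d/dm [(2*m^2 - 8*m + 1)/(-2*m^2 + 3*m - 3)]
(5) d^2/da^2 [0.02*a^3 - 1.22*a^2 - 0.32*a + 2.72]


(1) = 0.31 - 6.08*l
(2) = 18.78*h^2 - 0.5*h - 2.09
(3) = 1.38*s - 2.54
(4) = (-10*m^2 - 8*m + 21)/(4*m^4 - 12*m^3 + 21*m^2 - 18*m + 9)
(5) = 0.12*a - 2.44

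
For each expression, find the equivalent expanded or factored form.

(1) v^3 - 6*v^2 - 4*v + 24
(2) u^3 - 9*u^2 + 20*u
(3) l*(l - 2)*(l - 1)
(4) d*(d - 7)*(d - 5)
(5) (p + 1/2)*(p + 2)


(1) = (v - 6)*(v - 2)*(v + 2)
(2) = u*(u - 5)*(u - 4)
(3) = l^3 - 3*l^2 + 2*l
(4) = d^3 - 12*d^2 + 35*d
(5) = p^2 + 5*p/2 + 1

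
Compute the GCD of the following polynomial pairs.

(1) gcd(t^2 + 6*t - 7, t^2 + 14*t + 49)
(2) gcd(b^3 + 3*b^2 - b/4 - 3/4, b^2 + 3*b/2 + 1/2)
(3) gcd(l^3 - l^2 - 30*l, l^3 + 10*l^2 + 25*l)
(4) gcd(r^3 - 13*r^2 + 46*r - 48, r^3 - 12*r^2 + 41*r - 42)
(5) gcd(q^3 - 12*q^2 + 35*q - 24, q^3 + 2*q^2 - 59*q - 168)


(1) = gcd((t - 1)*(t + 7), (t + 7)^2) = t + 7
(2) = gcd((b - 1/2)*(b + 1/2)*(b + 3), (b + 1/2)*(b + 1)) = b + 1/2
(3) = l^2 + 5*l
(4) = gcd((r - 8)*(r - 3)*(r - 2), (r - 7)*(r - 3)*(r - 2)) = r^2 - 5*r + 6
(5) = q - 8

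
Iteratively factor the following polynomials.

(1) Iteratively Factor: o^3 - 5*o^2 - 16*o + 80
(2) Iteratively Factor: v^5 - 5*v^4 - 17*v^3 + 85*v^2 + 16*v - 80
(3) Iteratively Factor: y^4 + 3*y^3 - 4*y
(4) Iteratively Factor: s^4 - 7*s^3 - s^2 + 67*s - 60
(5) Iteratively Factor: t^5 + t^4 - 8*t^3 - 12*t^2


(1) = (o - 5)*(o^2 - 16) = (o - 5)*(o - 4)*(o + 4)
(2) = (v + 1)*(v^4 - 6*v^3 - 11*v^2 + 96*v - 80) = (v - 1)*(v + 1)*(v^3 - 5*v^2 - 16*v + 80) = (v - 4)*(v - 1)*(v + 1)*(v^2 - v - 20) = (v - 5)*(v - 4)*(v - 1)*(v + 1)*(v + 4)
(3) = (y)*(y^3 + 3*y^2 - 4) = y*(y + 2)*(y^2 + y - 2) = y*(y + 2)^2*(y - 1)
(4) = (s + 3)*(s^3 - 10*s^2 + 29*s - 20) = (s - 4)*(s + 3)*(s^2 - 6*s + 5) = (s - 5)*(s - 4)*(s + 3)*(s - 1)
(5) = (t)*(t^4 + t^3 - 8*t^2 - 12*t) = t*(t + 2)*(t^3 - t^2 - 6*t) = t^2*(t + 2)*(t^2 - t - 6) = t^2*(t - 3)*(t + 2)*(t + 2)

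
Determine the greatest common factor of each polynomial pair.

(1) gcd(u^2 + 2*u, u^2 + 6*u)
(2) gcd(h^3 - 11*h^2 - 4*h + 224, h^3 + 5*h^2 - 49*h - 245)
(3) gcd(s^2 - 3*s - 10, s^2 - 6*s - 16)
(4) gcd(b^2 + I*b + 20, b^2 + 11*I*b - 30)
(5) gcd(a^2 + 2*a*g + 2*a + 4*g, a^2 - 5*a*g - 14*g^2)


(1) = u
(2) = gcd((h - 8)*(h - 7)*(h + 4), (h - 7)*(h + 5)*(h + 7)) = h - 7
(3) = s + 2
(4) = b + 5*I
(5) = gcd((a + 2)*(a + 2*g), (a - 7*g)*(a + 2*g)) = a + 2*g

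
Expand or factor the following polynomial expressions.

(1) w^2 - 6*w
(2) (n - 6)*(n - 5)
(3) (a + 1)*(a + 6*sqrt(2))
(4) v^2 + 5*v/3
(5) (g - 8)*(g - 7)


(1) = w*(w - 6)
(2) = n^2 - 11*n + 30
(3) = a^2 + a + 6*sqrt(2)*a + 6*sqrt(2)
(4) = v*(v + 5/3)
(5) = g^2 - 15*g + 56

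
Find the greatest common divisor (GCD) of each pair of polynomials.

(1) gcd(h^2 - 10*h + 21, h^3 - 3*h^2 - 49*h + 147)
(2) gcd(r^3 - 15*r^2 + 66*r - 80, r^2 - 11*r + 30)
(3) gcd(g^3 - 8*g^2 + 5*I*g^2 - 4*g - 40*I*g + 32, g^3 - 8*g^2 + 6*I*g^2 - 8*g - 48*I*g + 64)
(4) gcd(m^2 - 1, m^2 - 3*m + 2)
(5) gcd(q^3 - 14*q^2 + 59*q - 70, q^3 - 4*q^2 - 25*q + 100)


(1) = gcd((h - 7)*(h - 3), (h - 7)*(h - 3)*(h + 7)) = h^2 - 10*h + 21
(2) = r - 5
(3) = g^2 + g*(-8 + 4*I) - 32*I
(4) = gcd((m - 1)*(m + 1), (m - 2)*(m - 1)) = m - 1
(5) = q - 5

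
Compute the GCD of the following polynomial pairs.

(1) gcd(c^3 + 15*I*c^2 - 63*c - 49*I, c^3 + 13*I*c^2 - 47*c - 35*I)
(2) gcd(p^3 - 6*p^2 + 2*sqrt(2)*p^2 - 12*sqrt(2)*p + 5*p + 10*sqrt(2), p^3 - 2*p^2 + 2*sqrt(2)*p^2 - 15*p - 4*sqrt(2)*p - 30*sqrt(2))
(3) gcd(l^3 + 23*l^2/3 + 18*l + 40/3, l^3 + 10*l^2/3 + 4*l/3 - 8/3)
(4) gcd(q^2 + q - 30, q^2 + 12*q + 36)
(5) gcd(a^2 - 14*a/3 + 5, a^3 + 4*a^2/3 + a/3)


(1) = c^2 + 8*I*c - 7
(2) = gcd((p - 5)*(p - 1)*(p + 2*sqrt(2)), (p - 5)*(p + 3)*(p + 2*sqrt(2))) = p^2 + p*(-5 + 2*sqrt(2)) - 10*sqrt(2)
(3) = gcd((l + 5/3)*(l + 2)*(l + 4), (l - 2/3)*(l + 2)^2) = l + 2
(4) = gcd((q - 5)*(q + 6), (q + 6)^2) = q + 6
(5) = 1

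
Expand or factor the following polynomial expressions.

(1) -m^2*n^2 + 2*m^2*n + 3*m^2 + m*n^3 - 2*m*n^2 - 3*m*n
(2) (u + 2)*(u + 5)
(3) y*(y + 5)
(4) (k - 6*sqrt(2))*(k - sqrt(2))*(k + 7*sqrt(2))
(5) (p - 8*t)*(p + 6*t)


(1) = (-m + n)*(n - 3)*(m*n + m)
(2) = u^2 + 7*u + 10
(3) = y^2 + 5*y
(4) = k^3 - 86*k + 84*sqrt(2)
(5) = p^2 - 2*p*t - 48*t^2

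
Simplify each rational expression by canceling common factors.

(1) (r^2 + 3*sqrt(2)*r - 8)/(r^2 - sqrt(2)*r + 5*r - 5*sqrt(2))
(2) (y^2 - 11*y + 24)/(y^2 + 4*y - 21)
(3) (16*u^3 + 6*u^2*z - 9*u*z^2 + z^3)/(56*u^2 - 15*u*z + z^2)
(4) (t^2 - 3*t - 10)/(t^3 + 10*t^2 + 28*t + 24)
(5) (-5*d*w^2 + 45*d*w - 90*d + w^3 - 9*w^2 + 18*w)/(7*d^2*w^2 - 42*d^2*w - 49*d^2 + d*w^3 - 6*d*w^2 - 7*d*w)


(1) = (r + 4*sqrt(2))/(r + 5)
(2) = (y - 8)/(y + 7)
(3) = (-2*u^2 - u*z + z^2)/(-7*u + z)
(4) = (t - 5)/(t^2 + 8*t + 12)
(5) = (-5*d*w^2 + 45*d*w - 90*d + w^3 - 9*w^2 + 18*w)/(7*d^2*w^2 - 42*d^2*w - 49*d^2 + d*w^3 - 6*d*w^2 - 7*d*w)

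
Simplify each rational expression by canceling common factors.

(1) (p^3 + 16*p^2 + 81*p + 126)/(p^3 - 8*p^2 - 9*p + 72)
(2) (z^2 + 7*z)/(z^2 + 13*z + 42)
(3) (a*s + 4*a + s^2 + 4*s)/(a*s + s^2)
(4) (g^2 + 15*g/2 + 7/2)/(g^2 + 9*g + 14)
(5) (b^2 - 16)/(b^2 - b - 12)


(1) = (p^2 + 13*p + 42)/(p^2 - 11*p + 24)
(2) = z/(z + 6)
(3) = (s + 4)/s
(4) = (2*g + 1)/(2*g + 4)
(5) = (b + 4)/(b + 3)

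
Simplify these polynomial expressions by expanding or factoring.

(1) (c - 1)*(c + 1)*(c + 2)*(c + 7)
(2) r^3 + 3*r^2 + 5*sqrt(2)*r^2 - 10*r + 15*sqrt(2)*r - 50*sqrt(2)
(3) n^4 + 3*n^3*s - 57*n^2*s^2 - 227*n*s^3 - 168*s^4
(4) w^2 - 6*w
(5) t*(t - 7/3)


(1) = c^4 + 9*c^3 + 13*c^2 - 9*c - 14
(2) = (r - 2)*(r + 5)*(r + 5*sqrt(2))
(3) = (n - 8*s)*(n + s)*(n + 3*s)*(n + 7*s)
(4) = w*(w - 6)
(5) = t^2 - 7*t/3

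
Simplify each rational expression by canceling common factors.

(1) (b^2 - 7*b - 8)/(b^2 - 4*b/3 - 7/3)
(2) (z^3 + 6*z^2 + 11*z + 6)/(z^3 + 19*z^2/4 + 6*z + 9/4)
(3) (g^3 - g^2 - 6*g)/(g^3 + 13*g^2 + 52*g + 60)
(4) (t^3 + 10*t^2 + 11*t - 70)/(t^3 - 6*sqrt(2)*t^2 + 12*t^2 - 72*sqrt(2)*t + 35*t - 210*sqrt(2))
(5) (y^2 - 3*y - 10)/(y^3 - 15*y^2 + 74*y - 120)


(1) = (3*b - 24)/(3*b - 7)
(2) = (4*z + 8)/(4*z + 3)
(3) = (g^2 - 3*g)/(g^2 + 11*g + 30)
(4) = (t - 2)/(t - 6*sqrt(2))
(5) = (y + 2)/(y^2 - 10*y + 24)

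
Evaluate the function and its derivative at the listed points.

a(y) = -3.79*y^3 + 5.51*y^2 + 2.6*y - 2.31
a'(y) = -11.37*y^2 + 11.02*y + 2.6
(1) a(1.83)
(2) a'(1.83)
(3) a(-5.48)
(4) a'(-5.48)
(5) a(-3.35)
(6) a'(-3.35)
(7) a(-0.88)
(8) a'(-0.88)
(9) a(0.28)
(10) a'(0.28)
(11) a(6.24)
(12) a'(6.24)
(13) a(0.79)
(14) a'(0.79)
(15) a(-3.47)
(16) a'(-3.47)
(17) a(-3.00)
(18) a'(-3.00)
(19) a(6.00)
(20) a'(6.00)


(1) = -2.33
(2) = -15.31
(3) = 772.62
(4) = -399.24
(5) = 193.30
(6) = -161.92
(7) = 2.25
(8) = -15.90
(9) = -1.23
(10) = 4.79
(11) = -692.40
(12) = -371.36
(13) = 1.31
(14) = 4.21
(15) = 213.37
(16) = -172.54
(17) = 141.81
(18) = -132.79
(19) = -606.99
(20) = -340.60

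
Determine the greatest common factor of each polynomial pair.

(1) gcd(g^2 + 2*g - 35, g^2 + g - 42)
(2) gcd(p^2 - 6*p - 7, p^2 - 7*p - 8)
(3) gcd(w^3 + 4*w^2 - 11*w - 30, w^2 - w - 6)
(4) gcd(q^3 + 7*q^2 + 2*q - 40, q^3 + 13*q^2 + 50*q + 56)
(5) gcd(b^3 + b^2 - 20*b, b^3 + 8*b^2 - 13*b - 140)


(1) = g + 7
(2) = gcd((p - 7)*(p + 1), (p - 8)*(p + 1)) = p + 1
(3) = gcd((w - 3)*(w + 2)*(w + 5), (w - 3)*(w + 2)) = w^2 - w - 6
(4) = gcd((q - 2)*(q + 4)*(q + 5), (q + 2)*(q + 4)*(q + 7)) = q + 4
(5) = b^2 + b - 20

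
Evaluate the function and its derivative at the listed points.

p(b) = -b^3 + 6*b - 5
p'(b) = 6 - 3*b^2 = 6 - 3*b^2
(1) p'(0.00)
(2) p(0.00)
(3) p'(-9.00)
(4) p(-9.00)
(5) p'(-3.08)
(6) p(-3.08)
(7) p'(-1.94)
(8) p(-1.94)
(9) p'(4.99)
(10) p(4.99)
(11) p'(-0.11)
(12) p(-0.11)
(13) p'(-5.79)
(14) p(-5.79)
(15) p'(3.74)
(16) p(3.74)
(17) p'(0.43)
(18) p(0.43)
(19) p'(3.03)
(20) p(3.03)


(1) = 6.00
(2) = -5.00
(3) = -237.00
(4) = 670.00
(5) = -22.46
(6) = 5.74
(7) = -5.29
(8) = -9.34
(9) = -68.70
(10) = -99.31
(11) = 5.96
(12) = -5.66
(13) = -94.57
(14) = 154.36
(15) = -35.96
(16) = -34.87
(17) = 5.45
(18) = -2.50
(19) = -21.54
(20) = -14.64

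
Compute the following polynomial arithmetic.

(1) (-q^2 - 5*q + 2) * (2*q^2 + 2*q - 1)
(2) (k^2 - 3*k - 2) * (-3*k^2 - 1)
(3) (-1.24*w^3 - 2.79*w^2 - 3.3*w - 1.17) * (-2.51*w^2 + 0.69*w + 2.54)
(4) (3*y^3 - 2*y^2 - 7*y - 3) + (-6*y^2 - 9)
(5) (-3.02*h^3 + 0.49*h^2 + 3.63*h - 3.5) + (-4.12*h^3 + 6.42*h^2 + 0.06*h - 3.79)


(1) = -2*q^4 - 12*q^3 - 5*q^2 + 9*q - 2
(2) = -3*k^4 + 9*k^3 + 5*k^2 + 3*k + 2
(3) = 3.1124*w^5 + 6.1473*w^4 + 3.2083*w^3 - 6.4269*w^2 - 9.1893*w - 2.9718
(4) = 3*y^3 - 8*y^2 - 7*y - 12
(5) = -7.14*h^3 + 6.91*h^2 + 3.69*h - 7.29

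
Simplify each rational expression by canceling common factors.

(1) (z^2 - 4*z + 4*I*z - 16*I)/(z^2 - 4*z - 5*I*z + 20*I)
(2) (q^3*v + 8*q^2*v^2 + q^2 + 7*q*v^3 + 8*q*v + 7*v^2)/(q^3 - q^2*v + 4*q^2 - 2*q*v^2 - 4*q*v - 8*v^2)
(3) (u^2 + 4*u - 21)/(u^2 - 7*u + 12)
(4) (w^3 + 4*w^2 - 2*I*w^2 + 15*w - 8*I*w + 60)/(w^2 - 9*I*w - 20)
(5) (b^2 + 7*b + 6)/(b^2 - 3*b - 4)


(1) = (z + 4*I)/(z - 5*I)
(2) = (q^2*v + 7*q*v^2 + q + 7*v)/(q^2 - 2*q*v + 4*q - 8*v)
(3) = (u + 7)/(u - 4)
(4) = (w^2 + w*(4 + 3*I) + 12*I)/(w - 4*I)
(5) = (b + 6)/(b - 4)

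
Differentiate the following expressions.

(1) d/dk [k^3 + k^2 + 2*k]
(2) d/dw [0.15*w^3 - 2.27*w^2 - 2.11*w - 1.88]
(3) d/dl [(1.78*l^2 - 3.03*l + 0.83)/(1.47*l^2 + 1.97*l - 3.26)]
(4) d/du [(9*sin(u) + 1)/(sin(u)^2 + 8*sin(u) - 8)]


(1) = 3*k^2 + 2*k + 2
(2) = 0.45*w^2 - 4.54*w - 2.11
(3) = (7.9607*l^2 - 14.0458*l + 8.2427)/(2.1609*l^4 + 5.7918*l^3 - 5.7035*l^2 - 12.8444*l + 10.6276)
(4) = (-2*sin(u) + 9*cos(u)^2 - 89)*cos(u)/(sin(u)^2 + 8*sin(u) - 8)^2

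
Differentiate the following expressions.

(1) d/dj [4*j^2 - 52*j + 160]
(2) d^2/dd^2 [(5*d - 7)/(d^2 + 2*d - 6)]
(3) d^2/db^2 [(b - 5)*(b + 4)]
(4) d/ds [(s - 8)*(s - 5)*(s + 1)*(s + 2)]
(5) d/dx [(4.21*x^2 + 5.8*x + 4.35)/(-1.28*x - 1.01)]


(1) = 8*j - 52
(2) = 2*(4*(d + 1)^2*(5*d - 7) - 3*(5*d + 1)*(d^2 + 2*d - 6))/(d^2 + 2*d - 6)^3
(3) = 2
(4) = 4*s^3 - 30*s^2 + 6*s + 94
(5) = (-5.3888*x^2 - 8.5042*x - 0.29)/(1.6384*x^2 + 2.5856*x + 1.0201)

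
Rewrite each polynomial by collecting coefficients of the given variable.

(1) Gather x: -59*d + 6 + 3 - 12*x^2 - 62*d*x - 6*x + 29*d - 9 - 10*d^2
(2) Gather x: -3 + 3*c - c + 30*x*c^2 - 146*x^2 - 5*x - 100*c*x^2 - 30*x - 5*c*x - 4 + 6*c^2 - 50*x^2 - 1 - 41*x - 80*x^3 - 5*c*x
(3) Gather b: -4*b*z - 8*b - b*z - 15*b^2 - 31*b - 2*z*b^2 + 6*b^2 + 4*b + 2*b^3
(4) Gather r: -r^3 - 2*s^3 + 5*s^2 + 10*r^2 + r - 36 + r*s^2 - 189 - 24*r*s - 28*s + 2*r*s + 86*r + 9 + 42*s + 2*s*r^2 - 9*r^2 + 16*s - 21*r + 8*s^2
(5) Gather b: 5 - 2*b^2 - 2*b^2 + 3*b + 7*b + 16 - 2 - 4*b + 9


(1) = -10*d^2 - 30*d - 12*x^2 + x*(-62*d - 6)
(2) = 6*c^2 + 2*c - 80*x^3 + x^2*(-100*c - 196) + x*(30*c^2 - 10*c - 76) - 8
(3) = 2*b^3 + b^2*(-2*z - 9) + b*(-5*z - 35)
(4) = -r^3 + r^2*(2*s + 1) + r*(s^2 - 22*s + 66) - 2*s^3 + 13*s^2 + 30*s - 216
(5) = -4*b^2 + 6*b + 28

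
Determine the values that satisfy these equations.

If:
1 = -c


Then:
c = -1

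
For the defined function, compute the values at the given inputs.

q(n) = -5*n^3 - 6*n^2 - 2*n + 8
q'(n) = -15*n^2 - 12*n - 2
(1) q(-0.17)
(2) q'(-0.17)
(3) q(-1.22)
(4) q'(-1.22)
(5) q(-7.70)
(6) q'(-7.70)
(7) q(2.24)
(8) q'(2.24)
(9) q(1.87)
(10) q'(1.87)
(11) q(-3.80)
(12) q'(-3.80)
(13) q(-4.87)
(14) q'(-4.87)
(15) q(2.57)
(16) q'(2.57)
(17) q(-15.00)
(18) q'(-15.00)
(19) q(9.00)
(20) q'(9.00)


(1) = 8.19
(2) = -0.39
(3) = 10.59
(4) = -9.69
(5) = 1950.33
(6) = -798.95
(7) = -82.78
(8) = -104.14
(9) = -49.42
(10) = -76.89
(11) = 203.32
(12) = -173.00
(13) = 452.95
(14) = -299.31
(15) = -121.64
(16) = -131.91
(17) = 15563.00
(18) = -3197.00
(19) = -4141.00
(20) = -1325.00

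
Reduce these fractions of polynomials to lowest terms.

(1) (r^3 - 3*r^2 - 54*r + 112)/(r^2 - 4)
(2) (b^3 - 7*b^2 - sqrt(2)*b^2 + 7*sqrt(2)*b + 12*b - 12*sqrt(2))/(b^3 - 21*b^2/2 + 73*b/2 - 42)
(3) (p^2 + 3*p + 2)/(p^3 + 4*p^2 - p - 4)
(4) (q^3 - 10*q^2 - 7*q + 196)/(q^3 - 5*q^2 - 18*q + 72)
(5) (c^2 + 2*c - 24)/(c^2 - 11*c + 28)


(1) = (r^2 - r - 56)/(r + 2)
(2) = (2*b - 2*sqrt(2))/(2*b - 7)
(3) = (p + 2)/(p^2 + 3*p - 4)
(4) = (q^2 - 14*q + 49)/(q^2 - 9*q + 18)
(5) = (c + 6)/(c - 7)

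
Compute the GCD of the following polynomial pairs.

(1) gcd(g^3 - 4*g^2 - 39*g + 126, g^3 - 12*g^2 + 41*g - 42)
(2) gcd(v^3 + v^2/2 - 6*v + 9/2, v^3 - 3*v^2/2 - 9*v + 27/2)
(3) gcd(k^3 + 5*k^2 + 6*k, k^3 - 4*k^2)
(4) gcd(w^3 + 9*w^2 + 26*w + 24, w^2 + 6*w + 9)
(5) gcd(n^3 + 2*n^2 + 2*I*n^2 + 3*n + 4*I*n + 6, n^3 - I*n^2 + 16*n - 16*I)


(1) = gcd((g - 7)*(g - 3)*(g + 6), (g - 7)*(g - 3)*(g - 2)) = g^2 - 10*g + 21
(2) = gcd((v - 3/2)*(v - 1)*(v + 3), (v - 3)*(v - 3/2)*(v + 3)) = v^2 + 3*v/2 - 9/2
(3) = k
(4) = w + 3
(5) = gcd((n + 2)*(n - I)*(n + 3*I), (n - 4*I)*(n - I)*(n + 4*I)) = n - I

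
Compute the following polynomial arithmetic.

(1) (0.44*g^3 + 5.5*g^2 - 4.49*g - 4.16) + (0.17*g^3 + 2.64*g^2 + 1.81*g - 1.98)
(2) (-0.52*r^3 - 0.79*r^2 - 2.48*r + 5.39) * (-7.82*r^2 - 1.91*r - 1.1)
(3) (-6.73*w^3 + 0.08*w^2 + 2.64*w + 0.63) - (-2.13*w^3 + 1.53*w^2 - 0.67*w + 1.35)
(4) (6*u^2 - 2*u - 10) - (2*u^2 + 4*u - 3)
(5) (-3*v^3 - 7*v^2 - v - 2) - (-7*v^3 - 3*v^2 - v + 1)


(1) = 0.61*g^3 + 8.14*g^2 - 2.68*g - 6.14
(2) = 4.0664*r^5 + 7.171*r^4 + 21.4745*r^3 - 36.544*r^2 - 7.5669*r - 5.929
(3) = -4.6*w^3 - 1.45*w^2 + 3.31*w - 0.72
(4) = 4*u^2 - 6*u - 7
(5) = 4*v^3 - 4*v^2 - 3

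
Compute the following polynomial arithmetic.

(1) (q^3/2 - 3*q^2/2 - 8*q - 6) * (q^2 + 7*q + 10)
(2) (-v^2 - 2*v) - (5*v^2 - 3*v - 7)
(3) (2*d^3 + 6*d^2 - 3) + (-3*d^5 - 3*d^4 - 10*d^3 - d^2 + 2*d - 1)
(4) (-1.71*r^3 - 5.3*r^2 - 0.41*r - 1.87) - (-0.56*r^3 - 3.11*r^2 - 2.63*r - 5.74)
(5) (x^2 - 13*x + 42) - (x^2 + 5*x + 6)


(1) = q^5/2 + 2*q^4 - 27*q^3/2 - 77*q^2 - 122*q - 60
(2) = -6*v^2 + v + 7
(3) = -3*d^5 - 3*d^4 - 8*d^3 + 5*d^2 + 2*d - 4
(4) = -1.15*r^3 - 2.19*r^2 + 2.22*r + 3.87
(5) = 36 - 18*x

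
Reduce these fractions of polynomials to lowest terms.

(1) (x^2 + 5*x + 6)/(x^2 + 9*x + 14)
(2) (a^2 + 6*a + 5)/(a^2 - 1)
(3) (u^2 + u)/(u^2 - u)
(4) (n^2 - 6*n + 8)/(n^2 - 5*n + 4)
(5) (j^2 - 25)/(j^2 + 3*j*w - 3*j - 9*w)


(1) = (x + 3)/(x + 7)
(2) = (a + 5)/(a - 1)
(3) = (u + 1)/(u - 1)
(4) = (n - 2)/(n - 1)
(5) = (j^2 - 25)/(j^2 + 3*j*w - 3*j - 9*w)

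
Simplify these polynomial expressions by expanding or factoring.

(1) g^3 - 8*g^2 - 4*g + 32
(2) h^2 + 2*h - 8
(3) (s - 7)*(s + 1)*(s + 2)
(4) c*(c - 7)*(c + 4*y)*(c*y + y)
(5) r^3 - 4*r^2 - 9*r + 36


(1) = (g - 8)*(g - 2)*(g + 2)
(2) = (h - 2)*(h + 4)
(3) = s^3 - 4*s^2 - 19*s - 14
(4) = c^4*y + 4*c^3*y^2 - 6*c^3*y - 24*c^2*y^2 - 7*c^2*y - 28*c*y^2
(5) = (r - 4)*(r - 3)*(r + 3)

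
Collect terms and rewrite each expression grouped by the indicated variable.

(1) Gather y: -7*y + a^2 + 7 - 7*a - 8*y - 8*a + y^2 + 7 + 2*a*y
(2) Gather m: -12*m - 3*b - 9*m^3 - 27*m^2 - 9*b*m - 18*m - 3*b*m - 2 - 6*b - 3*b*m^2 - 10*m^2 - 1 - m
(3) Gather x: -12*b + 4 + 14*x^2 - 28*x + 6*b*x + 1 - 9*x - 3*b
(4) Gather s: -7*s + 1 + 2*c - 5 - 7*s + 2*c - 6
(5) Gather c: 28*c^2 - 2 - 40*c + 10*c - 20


(1) = a^2 - 15*a + y^2 + y*(2*a - 15) + 14
(2) = -9*b - 9*m^3 + m^2*(-3*b - 37) + m*(-12*b - 31) - 3
(3) = -15*b + 14*x^2 + x*(6*b - 37) + 5
(4) = 4*c - 14*s - 10
(5) = 28*c^2 - 30*c - 22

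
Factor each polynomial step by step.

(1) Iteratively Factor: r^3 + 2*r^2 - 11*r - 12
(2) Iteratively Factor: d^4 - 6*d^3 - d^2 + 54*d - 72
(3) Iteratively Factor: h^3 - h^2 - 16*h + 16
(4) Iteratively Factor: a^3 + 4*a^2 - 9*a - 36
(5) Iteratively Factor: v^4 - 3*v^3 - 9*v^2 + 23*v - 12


(1) = (r + 4)*(r^2 - 2*r - 3) = (r - 3)*(r + 4)*(r + 1)
(2) = (d - 2)*(d^3 - 4*d^2 - 9*d + 36) = (d - 2)*(d + 3)*(d^2 - 7*d + 12) = (d - 3)*(d - 2)*(d + 3)*(d - 4)
(3) = (h + 4)*(h^2 - 5*h + 4) = (h - 4)*(h + 4)*(h - 1)
(4) = (a + 4)*(a^2 - 9) = (a - 3)*(a + 4)*(a + 3)
(5) = (v - 1)*(v^3 - 2*v^2 - 11*v + 12) = (v - 1)^2*(v^2 - v - 12) = (v - 1)^2*(v + 3)*(v - 4)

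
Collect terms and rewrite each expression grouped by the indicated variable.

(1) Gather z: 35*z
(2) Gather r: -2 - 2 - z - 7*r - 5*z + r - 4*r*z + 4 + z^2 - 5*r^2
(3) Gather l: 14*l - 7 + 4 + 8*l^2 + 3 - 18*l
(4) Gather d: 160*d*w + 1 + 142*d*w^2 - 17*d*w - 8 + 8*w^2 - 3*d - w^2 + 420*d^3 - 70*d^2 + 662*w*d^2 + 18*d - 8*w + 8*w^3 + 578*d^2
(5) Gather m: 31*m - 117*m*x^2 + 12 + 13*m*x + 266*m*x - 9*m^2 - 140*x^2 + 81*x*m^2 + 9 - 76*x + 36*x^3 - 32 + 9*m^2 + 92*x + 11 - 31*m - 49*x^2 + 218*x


(1) = 35*z
(2) = -5*r^2 + r*(-4*z - 6) + z^2 - 6*z
(3) = 8*l^2 - 4*l
(4) = 420*d^3 + d^2*(662*w + 508) + d*(142*w^2 + 143*w + 15) + 8*w^3 + 7*w^2 - 8*w - 7
(5) = 81*m^2*x + m*(-117*x^2 + 279*x) + 36*x^3 - 189*x^2 + 234*x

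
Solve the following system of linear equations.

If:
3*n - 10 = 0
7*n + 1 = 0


Then:
No Solution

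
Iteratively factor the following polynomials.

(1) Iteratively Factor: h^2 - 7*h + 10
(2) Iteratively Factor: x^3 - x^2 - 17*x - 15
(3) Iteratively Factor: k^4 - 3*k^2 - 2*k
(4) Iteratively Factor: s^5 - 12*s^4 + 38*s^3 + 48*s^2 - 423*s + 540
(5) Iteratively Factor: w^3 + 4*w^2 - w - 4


(1) = (h - 2)*(h - 5)
(2) = (x + 1)*(x^2 - 2*x - 15) = (x + 1)*(x + 3)*(x - 5)
(3) = (k)*(k^3 - 3*k - 2) = k*(k - 2)*(k^2 + 2*k + 1) = k*(k - 2)*(k + 1)*(k + 1)
(4) = (s + 3)*(s^4 - 15*s^3 + 83*s^2 - 201*s + 180) = (s - 3)*(s + 3)*(s^3 - 12*s^2 + 47*s - 60) = (s - 4)*(s - 3)*(s + 3)*(s^2 - 8*s + 15) = (s - 4)*(s - 3)^2*(s + 3)*(s - 5)
(5) = (w - 1)*(w^2 + 5*w + 4) = (w - 1)*(w + 4)*(w + 1)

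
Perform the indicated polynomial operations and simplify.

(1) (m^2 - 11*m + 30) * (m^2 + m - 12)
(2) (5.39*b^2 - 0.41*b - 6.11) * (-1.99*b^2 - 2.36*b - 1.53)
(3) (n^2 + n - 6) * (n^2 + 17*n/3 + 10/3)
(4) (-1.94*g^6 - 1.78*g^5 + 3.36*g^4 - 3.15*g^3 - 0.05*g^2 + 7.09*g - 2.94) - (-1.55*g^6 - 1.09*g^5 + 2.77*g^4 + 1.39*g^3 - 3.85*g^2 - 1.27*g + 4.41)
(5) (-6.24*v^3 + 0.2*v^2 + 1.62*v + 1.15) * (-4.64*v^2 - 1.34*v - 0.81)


(1) = m^4 - 10*m^3 + 7*m^2 + 162*m - 360
(2) = -10.7261*b^4 - 11.9045*b^3 + 4.8798*b^2 + 15.0469*b + 9.3483
(3) = n^4 + 20*n^3/3 + 3*n^2 - 92*n/3 - 20
(4) = -0.39*g^6 - 0.69*g^5 + 0.59*g^4 - 4.54*g^3 + 3.8*g^2 + 8.36*g - 7.35
(5) = 28.9536*v^5 + 7.4336*v^4 - 2.7304*v^3 - 7.6688*v^2 - 2.8532*v - 0.9315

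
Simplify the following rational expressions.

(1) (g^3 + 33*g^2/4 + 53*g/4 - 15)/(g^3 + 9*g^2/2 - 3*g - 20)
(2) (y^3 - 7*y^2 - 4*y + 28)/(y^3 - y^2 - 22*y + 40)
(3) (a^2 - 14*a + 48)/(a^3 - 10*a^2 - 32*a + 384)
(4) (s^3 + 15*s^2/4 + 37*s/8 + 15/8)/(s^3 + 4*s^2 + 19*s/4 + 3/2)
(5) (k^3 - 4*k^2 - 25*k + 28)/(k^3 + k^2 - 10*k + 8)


(1) = (4*g^2 + 17*g - 15)/(4*g^2 + 2*g - 20)
(2) = (y^2 - 5*y - 14)/(y^2 + y - 20)
(3) = (a - 6)/(a^2 - 2*a - 48)
(4) = (4*s^2 + 9*s + 5)/(4*s^2 + 10*s + 4)
(5) = (k - 7)/(k - 2)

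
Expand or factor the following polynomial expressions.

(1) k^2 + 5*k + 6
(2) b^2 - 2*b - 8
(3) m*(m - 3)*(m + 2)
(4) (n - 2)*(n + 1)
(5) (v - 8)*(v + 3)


(1) = (k + 2)*(k + 3)
(2) = (b - 4)*(b + 2)
(3) = m^3 - m^2 - 6*m
(4) = n^2 - n - 2
(5) = v^2 - 5*v - 24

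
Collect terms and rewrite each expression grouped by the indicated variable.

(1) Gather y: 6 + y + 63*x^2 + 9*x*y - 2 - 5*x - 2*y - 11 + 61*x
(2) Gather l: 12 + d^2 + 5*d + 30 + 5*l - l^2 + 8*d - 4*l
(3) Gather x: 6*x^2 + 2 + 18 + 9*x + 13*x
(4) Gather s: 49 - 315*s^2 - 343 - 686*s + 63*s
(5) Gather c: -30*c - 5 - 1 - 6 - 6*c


(1) = 63*x^2 + 56*x + y*(9*x - 1) - 7
(2) = d^2 + 13*d - l^2 + l + 42
(3) = 6*x^2 + 22*x + 20
(4) = -315*s^2 - 623*s - 294
(5) = -36*c - 12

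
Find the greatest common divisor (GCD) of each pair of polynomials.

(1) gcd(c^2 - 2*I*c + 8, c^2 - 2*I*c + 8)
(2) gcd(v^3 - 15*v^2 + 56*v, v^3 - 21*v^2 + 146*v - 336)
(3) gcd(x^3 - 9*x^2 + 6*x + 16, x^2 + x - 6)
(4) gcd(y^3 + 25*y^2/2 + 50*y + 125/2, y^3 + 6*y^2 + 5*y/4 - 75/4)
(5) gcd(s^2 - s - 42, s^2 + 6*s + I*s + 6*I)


(1) = c^2 - 2*I*c + 8
(2) = gcd(v*(v - 8)*(v - 7), (v - 8)*(v - 7)*(v - 6)) = v^2 - 15*v + 56
(3) = x - 2
(4) = y^2 + 15*y/2 + 25/2
(5) = s + 6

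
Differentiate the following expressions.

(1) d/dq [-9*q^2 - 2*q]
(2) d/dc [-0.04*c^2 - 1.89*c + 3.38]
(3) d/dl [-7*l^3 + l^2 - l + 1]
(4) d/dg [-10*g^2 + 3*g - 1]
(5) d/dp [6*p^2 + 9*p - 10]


(1) = -18*q - 2
(2) = -0.08*c - 1.89
(3) = -21*l^2 + 2*l - 1
(4) = 3 - 20*g
(5) = 12*p + 9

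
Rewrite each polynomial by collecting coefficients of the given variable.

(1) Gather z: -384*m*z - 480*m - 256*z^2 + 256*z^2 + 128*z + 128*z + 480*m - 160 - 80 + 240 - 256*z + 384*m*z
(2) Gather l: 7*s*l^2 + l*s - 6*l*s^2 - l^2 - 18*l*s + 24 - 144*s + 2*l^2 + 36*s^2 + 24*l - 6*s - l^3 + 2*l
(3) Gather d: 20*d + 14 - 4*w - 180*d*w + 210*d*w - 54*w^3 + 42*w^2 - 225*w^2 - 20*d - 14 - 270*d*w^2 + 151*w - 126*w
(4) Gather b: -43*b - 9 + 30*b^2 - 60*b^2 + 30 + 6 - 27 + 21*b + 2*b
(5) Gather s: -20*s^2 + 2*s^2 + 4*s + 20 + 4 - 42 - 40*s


(1) = 0
(2) = -l^3 + l^2*(7*s + 1) + l*(-6*s^2 - 17*s + 26) + 36*s^2 - 150*s + 24
(3) = d*(-270*w^2 + 30*w) - 54*w^3 - 183*w^2 + 21*w
(4) = -30*b^2 - 20*b
(5) = -18*s^2 - 36*s - 18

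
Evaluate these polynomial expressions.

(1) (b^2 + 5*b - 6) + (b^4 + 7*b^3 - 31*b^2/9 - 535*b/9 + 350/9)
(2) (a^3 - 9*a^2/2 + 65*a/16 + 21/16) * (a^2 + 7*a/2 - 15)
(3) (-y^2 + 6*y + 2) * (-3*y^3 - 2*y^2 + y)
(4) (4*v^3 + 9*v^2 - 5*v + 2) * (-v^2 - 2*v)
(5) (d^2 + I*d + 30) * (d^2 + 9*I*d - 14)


(1) = b^4 + 7*b^3 - 22*b^2/9 - 490*b/9 + 296/9
(2) = a^5 - a^4 - 427*a^3/16 + 2657*a^2/32 - 1803*a/32 - 315/16
(3) = 3*y^5 - 16*y^4 - 19*y^3 + 2*y^2 + 2*y
(4) = -4*v^5 - 17*v^4 - 13*v^3 + 8*v^2 - 4*v
(5) = d^4 + 10*I*d^3 + 7*d^2 + 256*I*d - 420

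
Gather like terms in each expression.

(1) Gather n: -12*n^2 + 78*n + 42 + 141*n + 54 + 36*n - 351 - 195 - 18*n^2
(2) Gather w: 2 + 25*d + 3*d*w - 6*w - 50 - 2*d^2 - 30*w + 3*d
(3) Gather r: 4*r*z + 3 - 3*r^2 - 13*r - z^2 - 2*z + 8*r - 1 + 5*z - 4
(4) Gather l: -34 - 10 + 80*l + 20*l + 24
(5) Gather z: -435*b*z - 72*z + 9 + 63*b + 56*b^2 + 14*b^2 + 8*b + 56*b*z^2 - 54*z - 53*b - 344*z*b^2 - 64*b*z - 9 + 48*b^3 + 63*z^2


(1) = -30*n^2 + 255*n - 450
(2) = -2*d^2 + 28*d + w*(3*d - 36) - 48
(3) = -3*r^2 + r*(4*z - 5) - z^2 + 3*z - 2
(4) = 100*l - 20
(5) = 48*b^3 + 70*b^2 + 18*b + z^2*(56*b + 63) + z*(-344*b^2 - 499*b - 126)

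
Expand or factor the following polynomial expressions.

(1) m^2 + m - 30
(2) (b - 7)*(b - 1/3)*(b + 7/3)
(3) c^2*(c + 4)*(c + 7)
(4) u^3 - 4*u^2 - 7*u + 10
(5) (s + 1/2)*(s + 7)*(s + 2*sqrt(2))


(1) = (m - 5)*(m + 6)
(2) = b^3 - 5*b^2 - 133*b/9 + 49/9
(3) = c^4 + 11*c^3 + 28*c^2
(4) = (u - 5)*(u - 1)*(u + 2)
(5) = s^3 + 2*sqrt(2)*s^2 + 15*s^2/2 + 7*s/2 + 15*sqrt(2)*s + 7*sqrt(2)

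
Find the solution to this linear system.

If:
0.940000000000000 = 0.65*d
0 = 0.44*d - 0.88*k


Then:
d = 1.45
k = 0.72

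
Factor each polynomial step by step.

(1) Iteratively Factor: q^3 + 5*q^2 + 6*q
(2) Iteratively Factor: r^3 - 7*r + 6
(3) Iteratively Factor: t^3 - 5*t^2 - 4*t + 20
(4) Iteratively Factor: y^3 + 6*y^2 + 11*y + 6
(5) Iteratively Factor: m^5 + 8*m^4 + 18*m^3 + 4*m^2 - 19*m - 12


(1) = (q)*(q^2 + 5*q + 6) = q*(q + 2)*(q + 3)
(2) = (r + 3)*(r^2 - 3*r + 2) = (r - 2)*(r + 3)*(r - 1)
(3) = (t - 5)*(t^2 - 4) = (t - 5)*(t + 2)*(t - 2)
(4) = (y + 2)*(y^2 + 4*y + 3) = (y + 1)*(y + 2)*(y + 3)
(5) = (m + 1)*(m^4 + 7*m^3 + 11*m^2 - 7*m - 12) = (m + 1)^2*(m^3 + 6*m^2 + 5*m - 12) = (m + 1)^2*(m + 4)*(m^2 + 2*m - 3) = (m + 1)^2*(m + 3)*(m + 4)*(m - 1)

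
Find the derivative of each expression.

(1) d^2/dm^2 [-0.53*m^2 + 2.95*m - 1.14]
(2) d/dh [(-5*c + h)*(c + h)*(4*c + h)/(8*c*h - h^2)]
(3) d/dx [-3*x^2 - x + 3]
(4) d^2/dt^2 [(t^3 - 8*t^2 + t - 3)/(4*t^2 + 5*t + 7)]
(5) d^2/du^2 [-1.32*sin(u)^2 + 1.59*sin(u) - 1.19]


(1) = -1.06000000000000
(2) = (160*c^4 - 40*c^3*h - 21*c^2*h^2 + 16*c*h^3 - h^4)/(h^2*(64*c^2 - 16*c*h + h^2))
(3) = -6*x - 1
(4) = 2*(173*t^3 + 633*t^2 - 117*t - 418)/(64*t^6 + 240*t^5 + 636*t^4 + 965*t^3 + 1113*t^2 + 735*t + 343)
(5) = -1.59*sin(u) - 2.64*cos(2*u)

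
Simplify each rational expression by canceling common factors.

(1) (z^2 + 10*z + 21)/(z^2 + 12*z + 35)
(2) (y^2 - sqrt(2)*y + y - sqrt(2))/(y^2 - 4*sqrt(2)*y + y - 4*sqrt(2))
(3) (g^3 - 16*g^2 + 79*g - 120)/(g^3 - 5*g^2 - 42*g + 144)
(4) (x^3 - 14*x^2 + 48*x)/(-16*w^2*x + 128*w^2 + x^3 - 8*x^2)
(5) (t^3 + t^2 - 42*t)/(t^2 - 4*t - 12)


(1) = (z + 3)/(z + 5)
(2) = (y - sqrt(2))/(y - 4*sqrt(2))
(3) = (g - 5)/(g + 6)
(4) = (x^2 - 6*x)/(-16*w^2 + x^2)
(5) = (t^2 + 7*t)/(t + 2)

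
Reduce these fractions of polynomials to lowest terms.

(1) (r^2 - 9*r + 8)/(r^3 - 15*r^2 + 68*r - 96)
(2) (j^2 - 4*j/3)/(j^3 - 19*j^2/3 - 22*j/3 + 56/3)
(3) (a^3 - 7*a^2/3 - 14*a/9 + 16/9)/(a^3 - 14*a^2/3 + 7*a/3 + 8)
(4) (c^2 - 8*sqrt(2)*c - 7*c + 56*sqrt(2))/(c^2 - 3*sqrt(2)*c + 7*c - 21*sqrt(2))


(1) = (r - 1)/(r^2 - 7*r + 12)
(2) = j/(j^2 - 5*j - 14)
(3) = (3*a - 2)/(3*a - 9)
(4) = (c^2 + c*(-8*sqrt(2) - 7) + 56*sqrt(2))/(c^2 + c*(7 - 3*sqrt(2)) - 21*sqrt(2))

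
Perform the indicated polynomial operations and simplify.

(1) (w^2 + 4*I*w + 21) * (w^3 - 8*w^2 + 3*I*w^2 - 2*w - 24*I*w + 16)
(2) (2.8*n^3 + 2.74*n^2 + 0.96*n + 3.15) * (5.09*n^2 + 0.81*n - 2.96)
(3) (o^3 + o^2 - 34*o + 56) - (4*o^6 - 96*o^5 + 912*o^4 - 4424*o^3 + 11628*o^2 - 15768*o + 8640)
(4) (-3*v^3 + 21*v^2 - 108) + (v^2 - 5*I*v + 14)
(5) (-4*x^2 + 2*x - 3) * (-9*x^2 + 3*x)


(1) = w^5 - 8*w^4 + 7*I*w^4 + 7*w^3 - 56*I*w^3 - 56*w^2 + 55*I*w^2 - 42*w - 440*I*w + 336
(2) = 14.252*n^5 + 16.2146*n^4 - 1.1822*n^3 + 8.7007*n^2 - 0.2901*n - 9.324
(3) = -4*o^6 + 96*o^5 - 912*o^4 + 4425*o^3 - 11627*o^2 + 15734*o - 8584
(4) = -3*v^3 + 22*v^2 - 5*I*v - 94
(5) = 36*x^4 - 30*x^3 + 33*x^2 - 9*x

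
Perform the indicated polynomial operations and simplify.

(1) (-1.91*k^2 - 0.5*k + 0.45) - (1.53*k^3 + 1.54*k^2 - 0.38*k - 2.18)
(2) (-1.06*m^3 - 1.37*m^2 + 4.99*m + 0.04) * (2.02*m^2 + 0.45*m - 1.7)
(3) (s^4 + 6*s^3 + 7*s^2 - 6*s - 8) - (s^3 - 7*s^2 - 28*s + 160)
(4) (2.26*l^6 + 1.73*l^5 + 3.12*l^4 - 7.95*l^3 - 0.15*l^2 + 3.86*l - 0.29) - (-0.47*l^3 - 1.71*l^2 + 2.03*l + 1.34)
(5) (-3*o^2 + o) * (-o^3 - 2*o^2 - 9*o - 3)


(1) = -1.53*k^3 - 3.45*k^2 - 0.12*k + 2.63
(2) = -2.1412*m^5 - 3.2444*m^4 + 11.2653*m^3 + 4.6553*m^2 - 8.465*m - 0.068
(3) = s^4 + 5*s^3 + 14*s^2 + 22*s - 168
(4) = 2.26*l^6 + 1.73*l^5 + 3.12*l^4 - 7.48*l^3 + 1.56*l^2 + 1.83*l - 1.63
(5) = 3*o^5 + 5*o^4 + 25*o^3 - 3*o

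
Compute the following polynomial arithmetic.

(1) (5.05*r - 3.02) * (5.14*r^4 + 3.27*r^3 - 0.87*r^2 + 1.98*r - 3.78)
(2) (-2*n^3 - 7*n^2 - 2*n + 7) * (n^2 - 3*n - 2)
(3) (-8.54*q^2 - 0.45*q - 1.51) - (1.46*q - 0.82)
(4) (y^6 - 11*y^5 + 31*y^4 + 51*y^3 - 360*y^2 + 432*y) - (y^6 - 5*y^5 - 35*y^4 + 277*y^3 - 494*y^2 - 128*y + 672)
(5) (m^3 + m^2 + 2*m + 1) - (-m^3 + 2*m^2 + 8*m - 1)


(1) = 25.957*r^5 + 0.9907*r^4 - 14.2689*r^3 + 12.6264*r^2 - 25.0686*r + 11.4156
(2) = -2*n^5 - n^4 + 23*n^3 + 27*n^2 - 17*n - 14
(3) = -8.54*q^2 - 1.91*q - 0.69
(4) = -6*y^5 + 66*y^4 - 226*y^3 + 134*y^2 + 560*y - 672
(5) = 2*m^3 - m^2 - 6*m + 2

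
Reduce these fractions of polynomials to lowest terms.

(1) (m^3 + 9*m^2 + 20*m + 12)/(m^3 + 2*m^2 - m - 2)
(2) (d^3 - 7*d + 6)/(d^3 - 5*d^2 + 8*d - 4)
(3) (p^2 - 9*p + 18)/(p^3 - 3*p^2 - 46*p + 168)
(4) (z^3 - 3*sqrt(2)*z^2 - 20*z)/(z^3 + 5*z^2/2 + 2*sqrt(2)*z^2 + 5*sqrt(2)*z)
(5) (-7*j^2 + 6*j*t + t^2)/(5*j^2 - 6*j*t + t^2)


(1) = (m + 6)/(m - 1)
(2) = (d + 3)/(d - 2)
(3) = (p - 3)/(p^2 + 3*p - 28)
(4) = (2*z - 10*sqrt(2))/(2*z + 5)
(5) = (7*j + t)/(-5*j + t)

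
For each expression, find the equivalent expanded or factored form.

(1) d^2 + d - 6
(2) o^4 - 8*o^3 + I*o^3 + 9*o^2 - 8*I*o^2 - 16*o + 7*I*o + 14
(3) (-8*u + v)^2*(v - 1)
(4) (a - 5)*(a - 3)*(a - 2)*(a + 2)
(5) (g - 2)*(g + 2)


(1) = (d - 2)*(d + 3)
(2) = (o - 7)*(o - 1)*(o - I)*(o + 2*I)
(3) = 64*u^2*v - 64*u^2 - 16*u*v^2 + 16*u*v + v^3 - v^2
(4) = a^4 - 8*a^3 + 11*a^2 + 32*a - 60
(5) = g^2 - 4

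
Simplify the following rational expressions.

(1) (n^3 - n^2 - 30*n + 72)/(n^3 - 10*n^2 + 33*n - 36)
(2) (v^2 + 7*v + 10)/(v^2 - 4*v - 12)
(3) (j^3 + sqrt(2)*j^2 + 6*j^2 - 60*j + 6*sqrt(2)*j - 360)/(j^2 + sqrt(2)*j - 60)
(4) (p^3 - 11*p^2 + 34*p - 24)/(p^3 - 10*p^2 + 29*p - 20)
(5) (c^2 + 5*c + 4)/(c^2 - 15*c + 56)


(1) = (n + 6)/(n - 3)
(2) = (v + 5)/(v - 6)
(3) = j + 6
(4) = (p - 6)/(p - 5)
(5) = (c^2 + 5*c + 4)/(c^2 - 15*c + 56)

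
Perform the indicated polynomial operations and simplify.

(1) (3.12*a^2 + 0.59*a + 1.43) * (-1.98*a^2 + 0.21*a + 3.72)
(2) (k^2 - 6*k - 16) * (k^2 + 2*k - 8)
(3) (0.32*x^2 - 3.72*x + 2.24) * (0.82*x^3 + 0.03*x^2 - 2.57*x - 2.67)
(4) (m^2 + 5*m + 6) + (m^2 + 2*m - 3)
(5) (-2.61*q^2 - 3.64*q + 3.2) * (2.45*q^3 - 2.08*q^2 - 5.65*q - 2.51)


(1) = -6.1776*a^4 - 0.513*a^3 + 8.8989*a^2 + 2.4951*a + 5.3196
(2) = k^4 - 4*k^3 - 36*k^2 + 16*k + 128
(3) = 0.2624*x^5 - 3.0408*x^4 + 0.9028*x^3 + 8.7732*x^2 + 4.1756*x - 5.9808
(4) = 2*m^2 + 7*m + 3
(5) = -6.3945*q^5 - 3.4892*q^4 + 30.1577*q^3 + 20.4611*q^2 - 8.9436*q - 8.032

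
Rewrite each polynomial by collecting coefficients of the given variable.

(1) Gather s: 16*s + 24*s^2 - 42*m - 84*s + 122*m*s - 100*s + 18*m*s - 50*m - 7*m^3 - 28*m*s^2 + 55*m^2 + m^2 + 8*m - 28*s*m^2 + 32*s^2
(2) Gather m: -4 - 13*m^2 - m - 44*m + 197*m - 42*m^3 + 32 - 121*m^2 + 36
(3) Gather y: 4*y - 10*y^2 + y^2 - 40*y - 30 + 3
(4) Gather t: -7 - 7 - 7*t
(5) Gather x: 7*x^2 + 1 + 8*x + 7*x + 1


(1) = -7*m^3 + 56*m^2 - 84*m + s^2*(56 - 28*m) + s*(-28*m^2 + 140*m - 168)
(2) = -42*m^3 - 134*m^2 + 152*m + 64
(3) = -9*y^2 - 36*y - 27
(4) = -7*t - 14
(5) = 7*x^2 + 15*x + 2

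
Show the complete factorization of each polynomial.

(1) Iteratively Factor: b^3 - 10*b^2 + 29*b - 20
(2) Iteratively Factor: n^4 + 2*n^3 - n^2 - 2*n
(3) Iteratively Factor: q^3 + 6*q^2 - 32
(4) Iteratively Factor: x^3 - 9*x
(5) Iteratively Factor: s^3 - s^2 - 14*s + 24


(1) = (b - 1)*(b^2 - 9*b + 20) = (b - 5)*(b - 1)*(b - 4)
(2) = (n - 1)*(n^3 + 3*n^2 + 2*n) = (n - 1)*(n + 2)*(n^2 + n) = (n - 1)*(n + 1)*(n + 2)*(n)
(3) = (q + 4)*(q^2 + 2*q - 8) = (q - 2)*(q + 4)*(q + 4)
(4) = (x)*(x^2 - 9) = x*(x - 3)*(x + 3)
(5) = (s - 3)*(s^2 + 2*s - 8) = (s - 3)*(s - 2)*(s + 4)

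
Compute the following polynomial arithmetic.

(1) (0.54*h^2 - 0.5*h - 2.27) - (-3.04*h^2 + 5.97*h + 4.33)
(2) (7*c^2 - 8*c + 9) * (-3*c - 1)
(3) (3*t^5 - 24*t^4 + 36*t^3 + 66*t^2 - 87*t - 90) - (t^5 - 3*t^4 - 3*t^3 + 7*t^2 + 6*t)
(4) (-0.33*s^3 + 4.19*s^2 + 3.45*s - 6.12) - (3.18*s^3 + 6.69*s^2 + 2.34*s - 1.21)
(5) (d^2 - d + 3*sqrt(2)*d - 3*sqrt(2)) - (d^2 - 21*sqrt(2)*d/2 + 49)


(1) = 3.58*h^2 - 6.47*h - 6.6
(2) = -21*c^3 + 17*c^2 - 19*c - 9
(3) = 2*t^5 - 21*t^4 + 39*t^3 + 59*t^2 - 93*t - 90
(4) = -3.51*s^3 - 2.5*s^2 + 1.11*s - 4.91
(5) = -d + 27*sqrt(2)*d/2 - 49 - 3*sqrt(2)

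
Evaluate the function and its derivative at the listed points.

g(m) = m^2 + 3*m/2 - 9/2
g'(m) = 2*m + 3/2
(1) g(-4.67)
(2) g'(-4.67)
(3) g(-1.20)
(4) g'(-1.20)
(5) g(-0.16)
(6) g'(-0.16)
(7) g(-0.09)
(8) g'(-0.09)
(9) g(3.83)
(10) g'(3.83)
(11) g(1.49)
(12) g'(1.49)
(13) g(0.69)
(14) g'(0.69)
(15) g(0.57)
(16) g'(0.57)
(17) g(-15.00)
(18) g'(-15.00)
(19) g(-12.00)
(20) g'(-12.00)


(1) = 10.30
(2) = -7.84
(3) = -4.86
(4) = -0.90
(5) = -4.71
(6) = 1.18
(7) = -4.63
(8) = 1.32
(9) = 15.91
(10) = 9.16
(11) = -0.04
(12) = 4.48
(13) = -2.99
(14) = 2.88
(15) = -3.32
(16) = 2.64
(17) = 198.00
(18) = -28.50
(19) = 121.50
(20) = -22.50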